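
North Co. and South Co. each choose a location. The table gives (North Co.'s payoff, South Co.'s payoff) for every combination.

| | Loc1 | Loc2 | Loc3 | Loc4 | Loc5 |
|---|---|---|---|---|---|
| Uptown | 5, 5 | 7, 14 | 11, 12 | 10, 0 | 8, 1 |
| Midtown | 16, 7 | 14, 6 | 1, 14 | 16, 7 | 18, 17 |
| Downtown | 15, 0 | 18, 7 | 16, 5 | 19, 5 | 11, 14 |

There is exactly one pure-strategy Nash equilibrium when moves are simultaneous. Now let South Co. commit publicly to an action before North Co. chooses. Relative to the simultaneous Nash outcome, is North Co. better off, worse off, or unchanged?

unchanged

Backward induction with South Co. moving first.
- Loc1 → North Co. plays Midtown (best of 5, 16, 15); South Co. gets 7.
- Loc2 → North Co. plays Downtown (best of 7, 14, 18); South Co. gets 7.
- Loc3 → North Co. plays Downtown (best of 11, 1, 16); South Co. gets 5.
- Loc4 → North Co. plays Downtown (best of 10, 16, 19); South Co. gets 5.
- Loc5 → North Co. plays Midtown (best of 8, 18, 11); South Co. gets 17.
Maximizing over 7, 7, 5, 5, 17, South Co. chooses Loc5. Subgame-perfect outcome: (Midtown, Loc5) with payoffs (18, 17).
Now find the simultaneous Nash equilibrium.
North Co.'s best replies: Loc1→Midtown; Loc2→Downtown; Loc3→Downtown; Loc4→Downtown; Loc5→Midtown.
South Co.'s best replies: Uptown→Loc2; Midtown→Loc5; Downtown→Loc5.
The unique mutual best reply is (Midtown, Loc5), giving (18, 17).
North Co. earns 18 sequentially versus 18 at the Nash outcome: unchanged.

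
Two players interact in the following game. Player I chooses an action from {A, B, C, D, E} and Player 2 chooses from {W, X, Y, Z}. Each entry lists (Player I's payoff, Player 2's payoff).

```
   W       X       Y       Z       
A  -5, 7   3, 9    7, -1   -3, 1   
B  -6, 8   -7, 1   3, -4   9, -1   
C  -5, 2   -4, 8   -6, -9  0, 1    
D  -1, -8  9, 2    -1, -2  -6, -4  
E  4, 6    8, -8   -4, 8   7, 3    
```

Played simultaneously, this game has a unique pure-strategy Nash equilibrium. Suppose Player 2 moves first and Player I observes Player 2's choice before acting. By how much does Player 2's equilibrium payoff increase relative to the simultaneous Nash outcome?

4

Backward induction with Player 2 moving first.
- W: Player I compares -5, -6, -5, -1, 4 and picks E; Player 2 would get 6.
- X: Player I compares 3, -7, -4, 9, 8 and picks D; Player 2 would get 2.
- Y: Player I compares 7, 3, -6, -1, -4 and picks A; Player 2 would get -1.
- Z: Player I compares -3, 9, 0, -6, 7 and picks B; Player 2 would get -1.
Among 6, 2, -1, -1, the best is 6 at W. Subgame-perfect outcome: (E, W) with payoffs (4, 6).
Now find the simultaneous Nash equilibrium.
Player I's best replies: W→E; X→D; Y→A; Z→B.
Player 2's best replies: A→X; B→W; C→X; D→X; E→Y.
The unique mutual best reply is (D, X), giving (9, 2).
Player 2's commitment gain: 6 − 2 = 4.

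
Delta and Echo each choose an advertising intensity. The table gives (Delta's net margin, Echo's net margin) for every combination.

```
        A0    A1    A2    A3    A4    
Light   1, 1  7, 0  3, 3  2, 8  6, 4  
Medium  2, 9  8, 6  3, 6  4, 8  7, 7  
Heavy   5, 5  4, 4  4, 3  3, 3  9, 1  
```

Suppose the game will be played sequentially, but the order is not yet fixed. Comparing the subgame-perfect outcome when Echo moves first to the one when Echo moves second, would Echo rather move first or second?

If Delta leads: Echo's best replies are Light→A3, Medium→A0, Heavy→A0; Delta's induced payoffs 2, 2, 5; outcome (Heavy, A0), payoffs (5, 5).
If Echo leads: Delta's best replies are A0→Heavy, A1→Medium, A2→Heavy, A3→Medium, A4→Heavy; Echo's induced payoffs 5, 6, 3, 8, 1; outcome (Medium, A3), payoffs (4, 8).
Echo gets 8 moving first and 5 moving second, so Echo prefers to move first.

first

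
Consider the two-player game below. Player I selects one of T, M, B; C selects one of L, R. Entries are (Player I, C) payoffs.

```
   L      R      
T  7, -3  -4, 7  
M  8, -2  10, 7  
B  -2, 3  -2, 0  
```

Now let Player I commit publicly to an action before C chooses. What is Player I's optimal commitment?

M

Backward induction with Player I moving first.
- T: BR = R, leader payoff -4.
- M: BR = R, leader payoff 10.
- B: BR = L, leader payoff -2.
Player I's induced payoffs are -4, 10, -2, so Player I commits to M. Subgame-perfect outcome: (M, R) with payoffs (10, 7).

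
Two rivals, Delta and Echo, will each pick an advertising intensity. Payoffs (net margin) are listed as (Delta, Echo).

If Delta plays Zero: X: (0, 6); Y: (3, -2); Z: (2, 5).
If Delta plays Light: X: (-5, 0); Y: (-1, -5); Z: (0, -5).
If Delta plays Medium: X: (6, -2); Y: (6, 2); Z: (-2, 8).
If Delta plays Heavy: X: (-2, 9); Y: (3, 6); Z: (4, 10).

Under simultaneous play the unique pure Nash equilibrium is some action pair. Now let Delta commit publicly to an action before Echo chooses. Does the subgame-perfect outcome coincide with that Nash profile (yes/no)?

Solve by backward induction (Delta leads).
- Zero: BR = X, leader payoff 0.
- Light: BR = X, leader payoff -5.
- Medium: BR = Z, leader payoff -2.
- Heavy: BR = Z, leader payoff 4.
Delta's induced payoffs are 0, -5, -2, 4, so Delta commits to Heavy. Subgame-perfect outcome: (Heavy, Z) with payoffs (4, 10).
For the simultaneous game, intersect best replies.
Delta's best replies: X→Medium; Y→Medium; Z→Heavy.
Echo's best replies: Zero→X; Light→X; Medium→Z; Heavy→Z.
The unique mutual best reply is (Heavy, Z), giving (4, 10).
Sequential outcome (Heavy, Z) coincides with the Nash profile (Heavy, Z).

yes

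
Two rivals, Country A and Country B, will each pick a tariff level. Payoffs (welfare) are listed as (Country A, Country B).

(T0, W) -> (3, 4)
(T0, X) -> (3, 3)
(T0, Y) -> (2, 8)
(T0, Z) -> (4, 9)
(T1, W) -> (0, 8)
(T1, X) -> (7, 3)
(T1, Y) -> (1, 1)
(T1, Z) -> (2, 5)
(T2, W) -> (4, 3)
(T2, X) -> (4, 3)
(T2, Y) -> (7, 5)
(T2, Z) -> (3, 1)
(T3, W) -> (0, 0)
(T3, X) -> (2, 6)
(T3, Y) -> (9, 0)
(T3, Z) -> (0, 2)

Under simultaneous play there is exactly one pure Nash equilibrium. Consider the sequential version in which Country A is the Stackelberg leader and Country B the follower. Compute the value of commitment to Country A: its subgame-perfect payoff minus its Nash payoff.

3

Work backward from Country B's decision.
- T0: Country B compares 4, 3, 8, 9 and picks Z; Country A would get 4.
- T1: Country B compares 8, 3, 1, 5 and picks W; Country A would get 0.
- T2: Country B compares 3, 3, 5, 1 and picks Y; Country A would get 7.
- T3: Country B compares 0, 6, 0, 2 and picks X; Country A would get 2.
Maximizing over 4, 0, 7, 2, Country A chooses T2. Subgame-perfect outcome: (T2, Y) with payoffs (7, 5).
Now find the simultaneous Nash equilibrium.
Country A's best replies: W→T2; X→T1; Y→T3; Z→T0.
Country B's best replies: T0→Z; T1→W; T2→Y; T3→X.
Only (T0, Z) has each player best-responding; Nash payoffs (4, 9).
Country A's commitment gain: 7 − 4 = 3.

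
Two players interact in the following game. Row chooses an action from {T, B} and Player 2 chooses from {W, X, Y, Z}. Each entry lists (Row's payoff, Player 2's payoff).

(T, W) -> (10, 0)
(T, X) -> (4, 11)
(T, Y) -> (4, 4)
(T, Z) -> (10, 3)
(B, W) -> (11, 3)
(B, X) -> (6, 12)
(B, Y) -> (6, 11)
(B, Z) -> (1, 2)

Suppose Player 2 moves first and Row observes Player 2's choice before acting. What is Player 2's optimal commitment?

X

Work backward from Row's decision.
- W: BR = B, leader payoff 3.
- X: BR = B, leader payoff 12.
- Y: BR = B, leader payoff 11.
- Z: BR = T, leader payoff 3.
Player 2's induced payoffs are 3, 12, 11, 3, so Player 2 commits to X. Subgame-perfect outcome: (B, X) with payoffs (6, 12).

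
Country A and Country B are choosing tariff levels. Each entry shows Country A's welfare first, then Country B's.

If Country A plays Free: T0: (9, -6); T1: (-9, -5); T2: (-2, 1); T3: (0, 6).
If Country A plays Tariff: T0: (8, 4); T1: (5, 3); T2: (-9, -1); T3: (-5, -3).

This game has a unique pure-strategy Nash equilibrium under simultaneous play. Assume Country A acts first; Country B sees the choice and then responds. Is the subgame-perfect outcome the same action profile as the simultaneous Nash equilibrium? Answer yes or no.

Solve by backward induction (Country A leads).
- Free: Country B compares -6, -5, 1, 6 and picks T3; Country A would get 0.
- Tariff: Country B compares 4, 3, -1, -3 and picks T0; Country A would get 8.
Among 0, 8, the best is 8 at Tariff. Subgame-perfect outcome: (Tariff, T0) with payoffs (8, 4).
For the simultaneous game, intersect best replies.
Country A's best replies: T0→Free; T1→Tariff; T2→Free; T3→Free.
Country B's best replies: Free→T3; Tariff→T0.
Only (Free, T3) has each player best-responding; Nash payoffs (0, 6).
Sequential outcome (Tariff, T0) differs from the Nash profile (Free, T3).

no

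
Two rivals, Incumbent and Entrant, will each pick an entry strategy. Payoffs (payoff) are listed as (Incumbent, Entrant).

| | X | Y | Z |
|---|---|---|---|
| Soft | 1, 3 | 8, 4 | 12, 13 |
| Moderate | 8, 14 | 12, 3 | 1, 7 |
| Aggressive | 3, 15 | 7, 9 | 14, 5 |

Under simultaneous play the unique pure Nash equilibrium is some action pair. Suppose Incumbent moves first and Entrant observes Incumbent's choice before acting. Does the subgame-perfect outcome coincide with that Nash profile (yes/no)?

no

Entrant best-responds to each possible Incumbent move:
- Soft: BR = Z, leader payoff 12.
- Moderate: BR = X, leader payoff 8.
- Aggressive: BR = X, leader payoff 3.
Incumbent's induced payoffs are 12, 8, 3, so Incumbent commits to Soft. Subgame-perfect outcome: (Soft, Z) with payoffs (12, 13).
Under simultaneous play:
Incumbent's best replies: X→Moderate; Y→Moderate; Z→Aggressive.
Entrant's best replies: Soft→Z; Moderate→X; Aggressive→X.
Only (Moderate, X) has each player best-responding; Nash payoffs (8, 14).
Sequential outcome (Soft, Z) differs from the Nash profile (Moderate, X).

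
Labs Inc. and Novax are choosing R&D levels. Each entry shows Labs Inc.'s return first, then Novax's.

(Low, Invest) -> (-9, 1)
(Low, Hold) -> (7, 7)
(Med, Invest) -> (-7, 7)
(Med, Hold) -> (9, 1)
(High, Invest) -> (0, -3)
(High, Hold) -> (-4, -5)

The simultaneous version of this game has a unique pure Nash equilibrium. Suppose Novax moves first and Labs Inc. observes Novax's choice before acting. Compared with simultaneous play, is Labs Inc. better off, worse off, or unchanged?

Backward induction with Novax moving first.
- Invest: Labs Inc. compares -9, -7, 0 and picks High; Novax would get -3.
- Hold: Labs Inc. compares 7, 9, -4 and picks Med; Novax would get 1.
Among -3, 1, the best is 1 at Hold. Subgame-perfect outcome: (Med, Hold) with payoffs (9, 1).
Under simultaneous play:
Labs Inc.'s best replies: Invest→High; Hold→Med.
Novax's best replies: Low→Hold; Med→Invest; High→Invest.
Only (High, Invest) has each player best-responding; Nash payoffs (0, -3).
Labs Inc. earns 9 sequentially versus 0 at the Nash outcome: better off.

better off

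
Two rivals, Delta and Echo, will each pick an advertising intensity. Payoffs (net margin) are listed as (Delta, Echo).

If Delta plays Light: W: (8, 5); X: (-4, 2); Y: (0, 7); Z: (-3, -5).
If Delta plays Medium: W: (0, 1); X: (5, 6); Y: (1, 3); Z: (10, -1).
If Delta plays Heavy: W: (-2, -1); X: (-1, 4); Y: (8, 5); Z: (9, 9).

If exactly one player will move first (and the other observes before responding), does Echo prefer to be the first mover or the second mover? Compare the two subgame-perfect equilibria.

second

If Delta leads: Echo's best replies are Light→Y, Medium→X, Heavy→Z; Delta's induced payoffs 0, 5, 9; outcome (Heavy, Z), payoffs (9, 9).
If Echo leads: Delta's best replies are W→Light, X→Medium, Y→Heavy, Z→Medium; Echo's induced payoffs 5, 6, 5, -1; outcome (Medium, X), payoffs (5, 6).
Echo gets 6 moving first and 9 moving second, so Echo prefers to move second.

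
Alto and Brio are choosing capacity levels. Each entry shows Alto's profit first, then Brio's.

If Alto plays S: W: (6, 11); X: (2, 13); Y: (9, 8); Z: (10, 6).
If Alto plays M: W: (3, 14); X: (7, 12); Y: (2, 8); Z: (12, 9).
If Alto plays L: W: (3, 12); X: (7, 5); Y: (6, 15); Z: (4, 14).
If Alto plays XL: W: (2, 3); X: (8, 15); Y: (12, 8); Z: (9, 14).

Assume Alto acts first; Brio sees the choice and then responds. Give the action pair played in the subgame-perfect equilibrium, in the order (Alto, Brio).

(XL, X)

Backward induction with Alto moving first.
- S: Brio compares 11, 13, 8, 6 and picks X; Alto would get 2.
- M: Brio compares 14, 12, 8, 9 and picks W; Alto would get 3.
- L: Brio compares 12, 5, 15, 14 and picks Y; Alto would get 6.
- XL: Brio compares 3, 15, 8, 14 and picks X; Alto would get 8.
Among 2, 3, 6, 8, the best is 8 at XL. Subgame-perfect outcome: (XL, X) with payoffs (8, 15).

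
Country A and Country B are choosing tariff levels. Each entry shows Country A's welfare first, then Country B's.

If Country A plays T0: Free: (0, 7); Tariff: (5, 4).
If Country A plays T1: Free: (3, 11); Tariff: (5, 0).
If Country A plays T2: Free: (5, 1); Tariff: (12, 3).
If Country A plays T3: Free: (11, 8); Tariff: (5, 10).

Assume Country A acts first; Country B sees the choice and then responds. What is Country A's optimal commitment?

Work backward from Country B's decision.
- T0: Country B compares 7, 4 and picks Free; Country A would get 0.
- T1: Country B compares 11, 0 and picks Free; Country A would get 3.
- T2: Country B compares 1, 3 and picks Tariff; Country A would get 12.
- T3: Country B compares 8, 10 and picks Tariff; Country A would get 5.
Among 0, 3, 12, 5, the best is 12 at T2. Subgame-perfect outcome: (T2, Tariff) with payoffs (12, 3).

T2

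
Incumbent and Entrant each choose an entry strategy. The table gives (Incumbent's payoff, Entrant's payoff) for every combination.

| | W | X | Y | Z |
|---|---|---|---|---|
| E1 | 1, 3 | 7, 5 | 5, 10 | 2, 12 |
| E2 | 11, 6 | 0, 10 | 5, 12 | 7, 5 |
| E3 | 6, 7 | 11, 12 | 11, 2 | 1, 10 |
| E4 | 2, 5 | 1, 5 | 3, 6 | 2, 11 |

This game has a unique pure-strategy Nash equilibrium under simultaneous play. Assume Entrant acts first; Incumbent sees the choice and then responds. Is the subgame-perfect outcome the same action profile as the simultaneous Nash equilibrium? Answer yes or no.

Backward induction with Entrant moving first.
- W: BR = E2, leader payoff 6.
- X: BR = E3, leader payoff 12.
- Y: BR = E3, leader payoff 2.
- Z: BR = E2, leader payoff 5.
Maximizing over 6, 12, 2, 5, Entrant chooses X. Subgame-perfect outcome: (E3, X) with payoffs (11, 12).
For the simultaneous game, intersect best replies.
Incumbent's best replies: W→E2; X→E3; Y→E3; Z→E2.
Entrant's best replies: E1→Z; E2→Y; E3→X; E4→Z.
The unique mutual best reply is (E3, X), giving (11, 12).
Sequential outcome (E3, X) coincides with the Nash profile (E3, X).

yes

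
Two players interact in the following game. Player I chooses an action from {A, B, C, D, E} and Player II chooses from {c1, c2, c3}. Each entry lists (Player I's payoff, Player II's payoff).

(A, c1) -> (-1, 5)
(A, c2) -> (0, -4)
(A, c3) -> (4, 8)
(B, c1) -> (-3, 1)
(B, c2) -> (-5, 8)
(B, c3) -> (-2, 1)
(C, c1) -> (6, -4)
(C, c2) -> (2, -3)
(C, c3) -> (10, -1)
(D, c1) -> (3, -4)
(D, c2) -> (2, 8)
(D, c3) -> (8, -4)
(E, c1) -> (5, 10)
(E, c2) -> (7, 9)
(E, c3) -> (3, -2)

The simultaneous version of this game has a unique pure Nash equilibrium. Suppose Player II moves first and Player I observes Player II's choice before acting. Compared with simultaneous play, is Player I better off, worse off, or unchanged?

Work backward from Player I's decision.
- c1: BR = C, leader payoff -4.
- c2: BR = E, leader payoff 9.
- c3: BR = C, leader payoff -1.
Maximizing over -4, 9, -1, Player II chooses c2. Subgame-perfect outcome: (E, c2) with payoffs (7, 9).
Now find the simultaneous Nash equilibrium.
Player I's best replies: c1→C; c2→E; c3→C.
Player II's best replies: A→c3; B→c2; C→c3; D→c2; E→c1.
Only (C, c3) has each player best-responding; Nash payoffs (10, -1).
Player I earns 7 sequentially versus 10 at the Nash outcome: worse off.

worse off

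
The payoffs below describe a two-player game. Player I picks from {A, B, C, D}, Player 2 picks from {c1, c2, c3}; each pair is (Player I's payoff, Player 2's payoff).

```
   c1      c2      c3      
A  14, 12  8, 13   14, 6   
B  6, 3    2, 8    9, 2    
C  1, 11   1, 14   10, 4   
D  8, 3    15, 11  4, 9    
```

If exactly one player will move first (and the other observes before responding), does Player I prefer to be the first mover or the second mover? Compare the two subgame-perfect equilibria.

If Player I leads: Player 2's best replies are A→c2, B→c2, C→c2, D→c2; Player I's induced payoffs 8, 2, 1, 15; outcome (D, c2), payoffs (15, 11).
If Player 2 leads: Player I's best replies are c1→A, c2→D, c3→A; Player 2's induced payoffs 12, 11, 6; outcome (A, c1), payoffs (14, 12).
Player I gets 15 moving first and 14 moving second, so Player I prefers to move first.

first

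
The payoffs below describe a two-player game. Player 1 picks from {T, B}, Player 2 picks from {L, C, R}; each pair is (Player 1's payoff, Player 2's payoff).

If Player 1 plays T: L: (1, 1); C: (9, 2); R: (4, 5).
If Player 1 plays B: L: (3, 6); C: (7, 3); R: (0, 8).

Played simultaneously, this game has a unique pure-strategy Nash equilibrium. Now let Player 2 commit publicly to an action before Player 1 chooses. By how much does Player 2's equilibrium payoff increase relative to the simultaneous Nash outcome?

Player 1 best-responds to each possible Player 2 move:
- L: BR = B, leader payoff 6.
- C: BR = T, leader payoff 2.
- R: BR = T, leader payoff 5.
Maximizing over 6, 2, 5, Player 2 chooses L. Subgame-perfect outcome: (B, L) with payoffs (3, 6).
Under simultaneous play:
Player 1's best replies: L→B; C→T; R→T.
Player 2's best replies: T→R; B→R.
The unique mutual best reply is (T, R), giving (4, 5).
Player 2's commitment gain: 6 − 5 = 1.

1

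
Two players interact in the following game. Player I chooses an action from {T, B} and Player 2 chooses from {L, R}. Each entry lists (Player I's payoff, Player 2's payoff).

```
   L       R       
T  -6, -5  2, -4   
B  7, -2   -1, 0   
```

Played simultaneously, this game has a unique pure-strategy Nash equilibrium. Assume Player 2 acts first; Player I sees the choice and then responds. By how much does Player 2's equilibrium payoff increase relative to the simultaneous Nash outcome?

2

Player I best-responds to each possible Player 2 move:
- L: BR = B, leader payoff -2.
- R: BR = T, leader payoff -4.
Player 2's induced payoffs are -2, -4, so Player 2 commits to L. Subgame-perfect outcome: (B, L) with payoffs (7, -2).
For the simultaneous game, intersect best replies.
Player I's best replies: L→B; R→T.
Player 2's best replies: T→R; B→R.
The unique mutual best reply is (T, R), giving (2, -4).
Player 2's commitment gain: -2 − -4 = 2.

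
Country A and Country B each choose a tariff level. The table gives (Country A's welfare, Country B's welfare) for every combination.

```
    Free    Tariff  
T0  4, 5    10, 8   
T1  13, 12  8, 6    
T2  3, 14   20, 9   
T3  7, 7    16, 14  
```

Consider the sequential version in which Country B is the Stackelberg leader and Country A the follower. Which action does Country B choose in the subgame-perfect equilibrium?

Country A best-responds to each possible Country B move:
- Free → Country A plays T1 (best of 4, 13, 3, 7); Country B gets 12.
- Tariff → Country A plays T2 (best of 10, 8, 20, 16); Country B gets 9.
Maximizing over 12, 9, Country B chooses Free. Subgame-perfect outcome: (T1, Free) with payoffs (13, 12).

Free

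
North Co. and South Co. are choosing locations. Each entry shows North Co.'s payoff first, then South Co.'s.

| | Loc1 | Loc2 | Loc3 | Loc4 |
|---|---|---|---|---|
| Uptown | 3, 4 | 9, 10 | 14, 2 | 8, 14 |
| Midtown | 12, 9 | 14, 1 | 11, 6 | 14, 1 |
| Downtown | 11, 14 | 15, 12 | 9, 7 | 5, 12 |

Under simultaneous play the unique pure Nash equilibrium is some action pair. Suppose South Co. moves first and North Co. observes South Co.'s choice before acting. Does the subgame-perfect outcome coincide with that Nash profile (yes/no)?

no

Solve by backward induction (South Co. leads).
- Loc1 → North Co. plays Midtown (best of 3, 12, 11); South Co. gets 9.
- Loc2 → North Co. plays Downtown (best of 9, 14, 15); South Co. gets 12.
- Loc3 → North Co. plays Uptown (best of 14, 11, 9); South Co. gets 2.
- Loc4 → North Co. plays Midtown (best of 8, 14, 5); South Co. gets 1.
South Co.'s induced payoffs are 9, 12, 2, 1, so South Co. commits to Loc2. Subgame-perfect outcome: (Downtown, Loc2) with payoffs (15, 12).
Now find the simultaneous Nash equilibrium.
North Co.'s best replies: Loc1→Midtown; Loc2→Downtown; Loc3→Uptown; Loc4→Midtown.
South Co.'s best replies: Uptown→Loc4; Midtown→Loc1; Downtown→Loc1.
The unique mutual best reply is (Midtown, Loc1), giving (12, 9).
Sequential outcome (Downtown, Loc2) differs from the Nash profile (Midtown, Loc1).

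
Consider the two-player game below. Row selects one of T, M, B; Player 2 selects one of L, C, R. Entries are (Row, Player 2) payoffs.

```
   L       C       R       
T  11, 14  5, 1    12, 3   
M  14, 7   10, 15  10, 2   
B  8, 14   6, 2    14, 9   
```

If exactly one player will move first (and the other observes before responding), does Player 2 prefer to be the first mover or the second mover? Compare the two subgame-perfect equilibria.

If Row leads: Player 2's best replies are T→L, M→C, B→L; Row's induced payoffs 11, 10, 8; outcome (T, L), payoffs (11, 14).
If Player 2 leads: Row's best replies are L→M, C→M, R→B; Player 2's induced payoffs 7, 15, 9; outcome (M, C), payoffs (10, 15).
Player 2 gets 15 moving first and 14 moving second, so Player 2 prefers to move first.

first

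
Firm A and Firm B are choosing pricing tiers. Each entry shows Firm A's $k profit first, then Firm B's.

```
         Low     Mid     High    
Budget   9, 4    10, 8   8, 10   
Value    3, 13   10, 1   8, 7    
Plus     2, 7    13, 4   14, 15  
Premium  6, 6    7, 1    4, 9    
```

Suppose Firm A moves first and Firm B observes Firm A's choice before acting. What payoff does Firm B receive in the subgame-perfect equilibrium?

15

Work backward from Firm B's decision.
- Budget → Firm B plays High (best of 4, 8, 10); Firm A gets 8.
- Value → Firm B plays Low (best of 13, 1, 7); Firm A gets 3.
- Plus → Firm B plays High (best of 7, 4, 15); Firm A gets 14.
- Premium → Firm B plays High (best of 6, 1, 9); Firm A gets 4.
Firm A's induced payoffs are 8, 3, 14, 4, so Firm A commits to Plus. Subgame-perfect outcome: (Plus, High) with payoffs (14, 15).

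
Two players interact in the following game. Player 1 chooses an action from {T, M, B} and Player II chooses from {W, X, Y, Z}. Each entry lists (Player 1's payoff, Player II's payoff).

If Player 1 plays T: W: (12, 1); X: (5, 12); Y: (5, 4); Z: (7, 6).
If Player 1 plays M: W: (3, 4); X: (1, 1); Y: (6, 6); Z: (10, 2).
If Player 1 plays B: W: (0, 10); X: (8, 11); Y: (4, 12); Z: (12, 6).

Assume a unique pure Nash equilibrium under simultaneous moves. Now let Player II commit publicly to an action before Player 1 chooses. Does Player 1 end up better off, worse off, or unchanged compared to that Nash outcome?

Player 1 best-responds to each possible Player II move:
- W → Player 1 plays T (best of 12, 3, 0); Player II gets 1.
- X → Player 1 plays B (best of 5, 1, 8); Player II gets 11.
- Y → Player 1 plays M (best of 5, 6, 4); Player II gets 6.
- Z → Player 1 plays B (best of 7, 10, 12); Player II gets 6.
Player II's induced payoffs are 1, 11, 6, 6, so Player II commits to X. Subgame-perfect outcome: (B, X) with payoffs (8, 11).
For the simultaneous game, intersect best replies.
Player 1's best replies: W→T; X→B; Y→M; Z→B.
Player II's best replies: T→X; M→Y; B→Y.
Only (M, Y) has each player best-responding; Nash payoffs (6, 6).
Player 1 earns 8 sequentially versus 6 at the Nash outcome: better off.

better off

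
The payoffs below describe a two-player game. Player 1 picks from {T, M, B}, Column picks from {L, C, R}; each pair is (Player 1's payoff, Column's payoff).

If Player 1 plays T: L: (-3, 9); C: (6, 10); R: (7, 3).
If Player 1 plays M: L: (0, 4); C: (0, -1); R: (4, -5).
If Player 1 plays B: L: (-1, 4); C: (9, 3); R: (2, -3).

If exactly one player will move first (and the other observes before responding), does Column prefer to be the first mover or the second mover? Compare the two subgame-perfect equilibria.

If Player 1 leads: Column's best replies are T→C, M→L, B→L; Player 1's induced payoffs 6, 0, -1; outcome (T, C), payoffs (6, 10).
If Column leads: Player 1's best replies are L→M, C→B, R→T; Column's induced payoffs 4, 3, 3; outcome (M, L), payoffs (0, 4).
Column gets 4 moving first and 10 moving second, so Column prefers to move second.

second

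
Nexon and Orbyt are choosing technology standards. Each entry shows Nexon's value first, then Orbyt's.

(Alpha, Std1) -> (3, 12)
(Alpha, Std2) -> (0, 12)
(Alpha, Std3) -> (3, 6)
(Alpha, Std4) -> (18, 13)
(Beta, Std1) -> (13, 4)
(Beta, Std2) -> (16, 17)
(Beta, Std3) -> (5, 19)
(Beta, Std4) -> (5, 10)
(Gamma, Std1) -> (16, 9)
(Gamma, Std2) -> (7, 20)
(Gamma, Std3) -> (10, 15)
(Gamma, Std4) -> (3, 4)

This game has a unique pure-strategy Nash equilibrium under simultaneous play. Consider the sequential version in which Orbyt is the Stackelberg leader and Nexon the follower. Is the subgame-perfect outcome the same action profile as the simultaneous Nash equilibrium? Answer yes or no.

no

Work backward from Nexon's decision.
- Std1: Nexon compares 3, 13, 16 and picks Gamma; Orbyt would get 9.
- Std2: Nexon compares 0, 16, 7 and picks Beta; Orbyt would get 17.
- Std3: Nexon compares 3, 5, 10 and picks Gamma; Orbyt would get 15.
- Std4: Nexon compares 18, 5, 3 and picks Alpha; Orbyt would get 13.
Orbyt's induced payoffs are 9, 17, 15, 13, so Orbyt commits to Std2. Subgame-perfect outcome: (Beta, Std2) with payoffs (16, 17).
For the simultaneous game, intersect best replies.
Nexon's best replies: Std1→Gamma; Std2→Beta; Std3→Gamma; Std4→Alpha.
Orbyt's best replies: Alpha→Std4; Beta→Std3; Gamma→Std2.
The unique mutual best reply is (Alpha, Std4), giving (18, 13).
Sequential outcome (Beta, Std2) differs from the Nash profile (Alpha, Std4).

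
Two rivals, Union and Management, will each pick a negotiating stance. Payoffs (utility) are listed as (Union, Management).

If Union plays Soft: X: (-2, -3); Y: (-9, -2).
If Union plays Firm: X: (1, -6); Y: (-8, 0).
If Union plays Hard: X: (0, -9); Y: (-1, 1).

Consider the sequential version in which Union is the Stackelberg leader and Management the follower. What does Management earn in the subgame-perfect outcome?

1

Management best-responds to each possible Union move:
- Soft: Management compares -3, -2 and picks Y; Union would get -9.
- Firm: Management compares -6, 0 and picks Y; Union would get -8.
- Hard: Management compares -9, 1 and picks Y; Union would get -1.
Union's induced payoffs are -9, -8, -1, so Union commits to Hard. Subgame-perfect outcome: (Hard, Y) with payoffs (-1, 1).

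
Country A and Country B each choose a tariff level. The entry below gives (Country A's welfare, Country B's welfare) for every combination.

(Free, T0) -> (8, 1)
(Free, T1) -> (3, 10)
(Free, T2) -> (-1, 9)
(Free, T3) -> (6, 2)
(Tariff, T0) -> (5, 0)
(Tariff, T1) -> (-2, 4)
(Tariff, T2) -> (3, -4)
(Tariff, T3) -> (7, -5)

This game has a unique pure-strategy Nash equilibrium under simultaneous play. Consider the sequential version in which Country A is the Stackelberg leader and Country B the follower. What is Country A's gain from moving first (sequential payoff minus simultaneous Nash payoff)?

Country B best-responds to each possible Country A move:
- Free → Country B plays T1 (best of 1, 10, 9, 2); Country A gets 3.
- Tariff → Country B plays T1 (best of 0, 4, -4, -5); Country A gets -2.
Maximizing over 3, -2, Country A chooses Free. Subgame-perfect outcome: (Free, T1) with payoffs (3, 10).
Now find the simultaneous Nash equilibrium.
Country A's best replies: T0→Free; T1→Free; T2→Tariff; T3→Tariff.
Country B's best replies: Free→T1; Tariff→T1.
The unique mutual best reply is (Free, T1), giving (3, 10).
Country A's commitment gain: 3 − 3 = 0.

0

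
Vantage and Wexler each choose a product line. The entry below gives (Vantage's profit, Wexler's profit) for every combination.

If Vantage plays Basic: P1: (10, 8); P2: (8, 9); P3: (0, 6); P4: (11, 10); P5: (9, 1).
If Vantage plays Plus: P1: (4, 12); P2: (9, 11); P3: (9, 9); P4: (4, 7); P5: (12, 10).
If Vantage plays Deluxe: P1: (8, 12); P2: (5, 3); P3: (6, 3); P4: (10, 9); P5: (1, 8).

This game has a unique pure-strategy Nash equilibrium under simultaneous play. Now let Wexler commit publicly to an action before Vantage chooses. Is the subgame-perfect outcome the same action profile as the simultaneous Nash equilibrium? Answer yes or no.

no

Vantage best-responds to each possible Wexler move:
- P1: BR = Basic, leader payoff 8.
- P2: BR = Plus, leader payoff 11.
- P3: BR = Plus, leader payoff 9.
- P4: BR = Basic, leader payoff 10.
- P5: BR = Plus, leader payoff 10.
Wexler's induced payoffs are 8, 11, 9, 10, 10, so Wexler commits to P2. Subgame-perfect outcome: (Plus, P2) with payoffs (9, 11).
Now find the simultaneous Nash equilibrium.
Vantage's best replies: P1→Basic; P2→Plus; P3→Plus; P4→Basic; P5→Plus.
Wexler's best replies: Basic→P4; Plus→P1; Deluxe→P1.
The unique mutual best reply is (Basic, P4), giving (11, 10).
Sequential outcome (Plus, P2) differs from the Nash profile (Basic, P4).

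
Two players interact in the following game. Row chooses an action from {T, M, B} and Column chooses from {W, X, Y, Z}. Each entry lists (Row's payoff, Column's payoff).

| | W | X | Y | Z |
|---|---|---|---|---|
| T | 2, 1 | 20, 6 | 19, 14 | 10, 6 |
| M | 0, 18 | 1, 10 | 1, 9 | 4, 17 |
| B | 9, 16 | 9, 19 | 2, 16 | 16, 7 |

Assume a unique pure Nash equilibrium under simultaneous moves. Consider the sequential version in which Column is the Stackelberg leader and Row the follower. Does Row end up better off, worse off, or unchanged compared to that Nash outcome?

worse off

Solve by backward induction (Column leads).
- W → Row plays B (best of 2, 0, 9); Column gets 16.
- X → Row plays T (best of 20, 1, 9); Column gets 6.
- Y → Row plays T (best of 19, 1, 2); Column gets 14.
- Z → Row plays B (best of 10, 4, 16); Column gets 7.
Among 16, 6, 14, 7, the best is 16 at W. Subgame-perfect outcome: (B, W) with payoffs (9, 16).
Now find the simultaneous Nash equilibrium.
Row's best replies: W→B; X→T; Y→T; Z→B.
Column's best replies: T→Y; M→W; B→X.
Only (T, Y) has each player best-responding; Nash payoffs (19, 14).
Row earns 9 sequentially versus 19 at the Nash outcome: worse off.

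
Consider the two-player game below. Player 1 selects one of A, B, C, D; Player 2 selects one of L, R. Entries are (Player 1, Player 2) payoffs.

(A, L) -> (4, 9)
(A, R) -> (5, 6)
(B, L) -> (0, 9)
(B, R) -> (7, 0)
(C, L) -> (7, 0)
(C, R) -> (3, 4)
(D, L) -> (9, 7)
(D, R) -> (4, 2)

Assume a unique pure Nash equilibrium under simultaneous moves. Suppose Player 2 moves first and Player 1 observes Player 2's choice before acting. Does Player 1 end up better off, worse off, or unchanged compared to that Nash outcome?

unchanged

Solve by backward induction (Player 2 leads).
- L: BR = D, leader payoff 7.
- R: BR = B, leader payoff 0.
Among 7, 0, the best is 7 at L. Subgame-perfect outcome: (D, L) with payoffs (9, 7).
For the simultaneous game, intersect best replies.
Player 1's best replies: L→D; R→B.
Player 2's best replies: A→L; B→L; C→R; D→L.
Only (D, L) has each player best-responding; Nash payoffs (9, 7).
Player 1 earns 9 sequentially versus 9 at the Nash outcome: unchanged.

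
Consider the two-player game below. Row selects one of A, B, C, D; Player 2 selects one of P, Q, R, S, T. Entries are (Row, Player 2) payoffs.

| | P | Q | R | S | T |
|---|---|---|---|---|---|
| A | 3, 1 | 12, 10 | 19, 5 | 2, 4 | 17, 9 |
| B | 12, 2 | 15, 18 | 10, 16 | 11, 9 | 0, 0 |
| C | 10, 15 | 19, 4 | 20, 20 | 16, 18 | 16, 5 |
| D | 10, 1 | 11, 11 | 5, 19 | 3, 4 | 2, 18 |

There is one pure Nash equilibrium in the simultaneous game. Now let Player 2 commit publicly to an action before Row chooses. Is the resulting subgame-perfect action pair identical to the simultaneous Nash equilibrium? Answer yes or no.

yes

Solve by backward induction (Player 2 leads).
- P: BR = B, leader payoff 2.
- Q: BR = C, leader payoff 4.
- R: BR = C, leader payoff 20.
- S: BR = C, leader payoff 18.
- T: BR = A, leader payoff 9.
Maximizing over 2, 4, 20, 18, 9, Player 2 chooses R. Subgame-perfect outcome: (C, R) with payoffs (20, 20).
Now find the simultaneous Nash equilibrium.
Row's best replies: P→B; Q→C; R→C; S→C; T→A.
Player 2's best replies: A→Q; B→Q; C→R; D→R.
The unique mutual best reply is (C, R), giving (20, 20).
Sequential outcome (C, R) coincides with the Nash profile (C, R).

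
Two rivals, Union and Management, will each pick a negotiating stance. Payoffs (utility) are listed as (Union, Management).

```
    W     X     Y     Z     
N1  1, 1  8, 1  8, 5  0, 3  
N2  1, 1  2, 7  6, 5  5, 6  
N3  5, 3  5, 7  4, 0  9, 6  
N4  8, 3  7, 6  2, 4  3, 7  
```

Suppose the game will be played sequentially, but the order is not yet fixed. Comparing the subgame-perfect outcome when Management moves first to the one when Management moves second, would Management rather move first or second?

If Union leads: Management's best replies are N1→Y, N2→X, N3→X, N4→Z; Union's induced payoffs 8, 2, 5, 3; outcome (N1, Y), payoffs (8, 5).
If Management leads: Union's best replies are W→N4, X→N1, Y→N1, Z→N3; Management's induced payoffs 3, 1, 5, 6; outcome (N3, Z), payoffs (9, 6).
Management gets 6 moving first and 5 moving second, so Management prefers to move first.

first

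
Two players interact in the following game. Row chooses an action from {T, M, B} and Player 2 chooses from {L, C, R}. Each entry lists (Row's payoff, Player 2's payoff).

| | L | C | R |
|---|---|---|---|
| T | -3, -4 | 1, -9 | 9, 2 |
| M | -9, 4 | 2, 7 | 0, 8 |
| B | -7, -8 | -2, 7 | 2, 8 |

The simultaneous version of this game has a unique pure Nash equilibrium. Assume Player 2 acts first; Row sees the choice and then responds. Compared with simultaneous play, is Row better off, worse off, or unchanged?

worse off

Row best-responds to each possible Player 2 move:
- L → Row plays T (best of -3, -9, -7); Player 2 gets -4.
- C → Row plays M (best of 1, 2, -2); Player 2 gets 7.
- R → Row plays T (best of 9, 0, 2); Player 2 gets 2.
Player 2's induced payoffs are -4, 7, 2, so Player 2 commits to C. Subgame-perfect outcome: (M, C) with payoffs (2, 7).
For the simultaneous game, intersect best replies.
Row's best replies: L→T; C→M; R→T.
Player 2's best replies: T→R; M→R; B→R.
Only (T, R) has each player best-responding; Nash payoffs (9, 2).
Row earns 2 sequentially versus 9 at the Nash outcome: worse off.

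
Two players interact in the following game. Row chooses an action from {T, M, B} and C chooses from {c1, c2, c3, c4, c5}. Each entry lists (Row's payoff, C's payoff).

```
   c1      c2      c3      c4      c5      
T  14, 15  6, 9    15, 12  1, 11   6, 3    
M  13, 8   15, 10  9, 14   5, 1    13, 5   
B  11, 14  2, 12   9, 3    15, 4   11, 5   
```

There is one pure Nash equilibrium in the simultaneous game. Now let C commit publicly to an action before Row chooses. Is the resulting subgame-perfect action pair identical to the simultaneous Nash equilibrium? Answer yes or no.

yes

Backward induction with C moving first.
- c1: Row compares 14, 13, 11 and picks T; C would get 15.
- c2: Row compares 6, 15, 2 and picks M; C would get 10.
- c3: Row compares 15, 9, 9 and picks T; C would get 12.
- c4: Row compares 1, 5, 15 and picks B; C would get 4.
- c5: Row compares 6, 13, 11 and picks M; C would get 5.
Among 15, 10, 12, 4, 5, the best is 15 at c1. Subgame-perfect outcome: (T, c1) with payoffs (14, 15).
Under simultaneous play:
Row's best replies: c1→T; c2→M; c3→T; c4→B; c5→M.
C's best replies: T→c1; M→c3; B→c1.
Only (T, c1) has each player best-responding; Nash payoffs (14, 15).
Sequential outcome (T, c1) coincides with the Nash profile (T, c1).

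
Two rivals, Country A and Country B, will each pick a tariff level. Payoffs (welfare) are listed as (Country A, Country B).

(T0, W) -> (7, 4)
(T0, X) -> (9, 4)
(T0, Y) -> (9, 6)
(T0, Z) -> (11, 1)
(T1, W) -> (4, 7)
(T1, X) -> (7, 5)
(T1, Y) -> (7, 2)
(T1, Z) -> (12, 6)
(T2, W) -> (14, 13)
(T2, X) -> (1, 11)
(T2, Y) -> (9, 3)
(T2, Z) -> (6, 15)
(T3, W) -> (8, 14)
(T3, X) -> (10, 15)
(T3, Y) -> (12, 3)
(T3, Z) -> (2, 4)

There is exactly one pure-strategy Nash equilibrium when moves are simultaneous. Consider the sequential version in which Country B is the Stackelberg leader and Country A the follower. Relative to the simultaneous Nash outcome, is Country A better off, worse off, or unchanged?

unchanged

Backward induction with Country B moving first.
- W → Country A plays T2 (best of 7, 4, 14, 8); Country B gets 13.
- X → Country A plays T3 (best of 9, 7, 1, 10); Country B gets 15.
- Y → Country A plays T3 (best of 9, 7, 9, 12); Country B gets 3.
- Z → Country A plays T1 (best of 11, 12, 6, 2); Country B gets 6.
Among 13, 15, 3, 6, the best is 15 at X. Subgame-perfect outcome: (T3, X) with payoffs (10, 15).
Now find the simultaneous Nash equilibrium.
Country A's best replies: W→T2; X→T3; Y→T3; Z→T1.
Country B's best replies: T0→Y; T1→W; T2→Z; T3→X.
Only (T3, X) has each player best-responding; Nash payoffs (10, 15).
Country A earns 10 sequentially versus 10 at the Nash outcome: unchanged.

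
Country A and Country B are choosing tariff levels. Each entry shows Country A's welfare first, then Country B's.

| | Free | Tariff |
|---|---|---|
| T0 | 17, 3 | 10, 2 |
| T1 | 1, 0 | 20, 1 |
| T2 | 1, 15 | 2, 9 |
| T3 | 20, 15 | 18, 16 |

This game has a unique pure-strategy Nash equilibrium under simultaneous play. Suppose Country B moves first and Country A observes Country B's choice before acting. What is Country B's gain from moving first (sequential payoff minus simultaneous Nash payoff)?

14

Solve by backward induction (Country B leads).
- Free → Country A plays T3 (best of 17, 1, 1, 20); Country B gets 15.
- Tariff → Country A plays T1 (best of 10, 20, 2, 18); Country B gets 1.
Maximizing over 15, 1, Country B chooses Free. Subgame-perfect outcome: (T3, Free) with payoffs (20, 15).
Now find the simultaneous Nash equilibrium.
Country A's best replies: Free→T3; Tariff→T1.
Country B's best replies: T0→Free; T1→Tariff; T2→Free; T3→Tariff.
The unique mutual best reply is (T1, Tariff), giving (20, 1).
Country B's commitment gain: 15 − 1 = 14.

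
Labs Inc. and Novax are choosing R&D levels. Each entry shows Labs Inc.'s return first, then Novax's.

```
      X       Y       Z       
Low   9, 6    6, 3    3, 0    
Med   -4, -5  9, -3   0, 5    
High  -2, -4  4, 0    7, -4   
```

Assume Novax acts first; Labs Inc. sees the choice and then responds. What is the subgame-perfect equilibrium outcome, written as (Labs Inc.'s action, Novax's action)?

Labs Inc. best-responds to each possible Novax move:
- X: BR = Low, leader payoff 6.
- Y: BR = Med, leader payoff -3.
- Z: BR = High, leader payoff -4.
Maximizing over 6, -3, -4, Novax chooses X. Subgame-perfect outcome: (Low, X) with payoffs (9, 6).

(Low, X)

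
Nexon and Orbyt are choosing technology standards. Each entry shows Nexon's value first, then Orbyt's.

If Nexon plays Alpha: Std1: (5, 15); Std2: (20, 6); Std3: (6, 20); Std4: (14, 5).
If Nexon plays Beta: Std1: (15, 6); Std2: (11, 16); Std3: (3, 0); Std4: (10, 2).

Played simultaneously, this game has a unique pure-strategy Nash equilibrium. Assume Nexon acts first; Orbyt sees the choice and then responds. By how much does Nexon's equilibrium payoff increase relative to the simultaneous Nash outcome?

Backward induction with Nexon moving first.
- Alpha: Orbyt compares 15, 6, 20, 5 and picks Std3; Nexon would get 6.
- Beta: Orbyt compares 6, 16, 0, 2 and picks Std2; Nexon would get 11.
Maximizing over 6, 11, Nexon chooses Beta. Subgame-perfect outcome: (Beta, Std2) with payoffs (11, 16).
For the simultaneous game, intersect best replies.
Nexon's best replies: Std1→Beta; Std2→Alpha; Std3→Alpha; Std4→Alpha.
Orbyt's best replies: Alpha→Std3; Beta→Std2.
Only (Alpha, Std3) has each player best-responding; Nash payoffs (6, 20).
Nexon's commitment gain: 11 − 6 = 5.

5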